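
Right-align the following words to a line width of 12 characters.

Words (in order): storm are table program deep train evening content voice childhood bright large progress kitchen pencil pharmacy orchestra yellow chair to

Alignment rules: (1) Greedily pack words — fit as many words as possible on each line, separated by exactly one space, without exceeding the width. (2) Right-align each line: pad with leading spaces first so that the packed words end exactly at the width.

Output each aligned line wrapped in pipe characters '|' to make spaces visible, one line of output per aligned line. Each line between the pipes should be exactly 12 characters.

Answer: |   storm are|
|       table|
|program deep|
|       train|
|     evening|
|     content|
|       voice|
|   childhood|
|bright large|
|    progress|
|     kitchen|
|      pencil|
|    pharmacy|
|   orchestra|
|yellow chair|
|          to|

Derivation:
Line 1: ['storm', 'are'] (min_width=9, slack=3)
Line 2: ['table'] (min_width=5, slack=7)
Line 3: ['program', 'deep'] (min_width=12, slack=0)
Line 4: ['train'] (min_width=5, slack=7)
Line 5: ['evening'] (min_width=7, slack=5)
Line 6: ['content'] (min_width=7, slack=5)
Line 7: ['voice'] (min_width=5, slack=7)
Line 8: ['childhood'] (min_width=9, slack=3)
Line 9: ['bright', 'large'] (min_width=12, slack=0)
Line 10: ['progress'] (min_width=8, slack=4)
Line 11: ['kitchen'] (min_width=7, slack=5)
Line 12: ['pencil'] (min_width=6, slack=6)
Line 13: ['pharmacy'] (min_width=8, slack=4)
Line 14: ['orchestra'] (min_width=9, slack=3)
Line 15: ['yellow', 'chair'] (min_width=12, slack=0)
Line 16: ['to'] (min_width=2, slack=10)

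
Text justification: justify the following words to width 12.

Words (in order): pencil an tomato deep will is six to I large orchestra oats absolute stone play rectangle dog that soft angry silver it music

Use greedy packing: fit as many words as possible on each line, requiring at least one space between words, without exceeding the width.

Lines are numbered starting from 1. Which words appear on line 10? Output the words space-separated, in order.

Answer: dog that

Derivation:
Line 1: ['pencil', 'an'] (min_width=9, slack=3)
Line 2: ['tomato', 'deep'] (min_width=11, slack=1)
Line 3: ['will', 'is', 'six'] (min_width=11, slack=1)
Line 4: ['to', 'I', 'large'] (min_width=10, slack=2)
Line 5: ['orchestra'] (min_width=9, slack=3)
Line 6: ['oats'] (min_width=4, slack=8)
Line 7: ['absolute'] (min_width=8, slack=4)
Line 8: ['stone', 'play'] (min_width=10, slack=2)
Line 9: ['rectangle'] (min_width=9, slack=3)
Line 10: ['dog', 'that'] (min_width=8, slack=4)
Line 11: ['soft', 'angry'] (min_width=10, slack=2)
Line 12: ['silver', 'it'] (min_width=9, slack=3)
Line 13: ['music'] (min_width=5, slack=7)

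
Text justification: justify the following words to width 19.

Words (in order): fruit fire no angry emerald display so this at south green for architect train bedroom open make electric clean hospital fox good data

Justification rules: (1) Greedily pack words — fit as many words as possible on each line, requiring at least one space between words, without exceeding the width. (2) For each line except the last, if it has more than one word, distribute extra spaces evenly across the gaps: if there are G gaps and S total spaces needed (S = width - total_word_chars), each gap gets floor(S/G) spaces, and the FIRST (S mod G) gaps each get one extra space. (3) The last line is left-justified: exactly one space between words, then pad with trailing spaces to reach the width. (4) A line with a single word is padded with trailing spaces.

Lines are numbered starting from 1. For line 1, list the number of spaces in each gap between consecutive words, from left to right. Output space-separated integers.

Answer: 1 1 1

Derivation:
Line 1: ['fruit', 'fire', 'no', 'angry'] (min_width=19, slack=0)
Line 2: ['emerald', 'display', 'so'] (min_width=18, slack=1)
Line 3: ['this', 'at', 'south', 'green'] (min_width=19, slack=0)
Line 4: ['for', 'architect', 'train'] (min_width=19, slack=0)
Line 5: ['bedroom', 'open', 'make'] (min_width=17, slack=2)
Line 6: ['electric', 'clean'] (min_width=14, slack=5)
Line 7: ['hospital', 'fox', 'good'] (min_width=17, slack=2)
Line 8: ['data'] (min_width=4, slack=15)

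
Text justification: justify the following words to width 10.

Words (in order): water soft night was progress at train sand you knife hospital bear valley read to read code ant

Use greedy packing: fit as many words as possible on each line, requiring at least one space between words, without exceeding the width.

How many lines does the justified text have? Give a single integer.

Answer: 12

Derivation:
Line 1: ['water', 'soft'] (min_width=10, slack=0)
Line 2: ['night', 'was'] (min_width=9, slack=1)
Line 3: ['progress'] (min_width=8, slack=2)
Line 4: ['at', 'train'] (min_width=8, slack=2)
Line 5: ['sand', 'you'] (min_width=8, slack=2)
Line 6: ['knife'] (min_width=5, slack=5)
Line 7: ['hospital'] (min_width=8, slack=2)
Line 8: ['bear'] (min_width=4, slack=6)
Line 9: ['valley'] (min_width=6, slack=4)
Line 10: ['read', 'to'] (min_width=7, slack=3)
Line 11: ['read', 'code'] (min_width=9, slack=1)
Line 12: ['ant'] (min_width=3, slack=7)
Total lines: 12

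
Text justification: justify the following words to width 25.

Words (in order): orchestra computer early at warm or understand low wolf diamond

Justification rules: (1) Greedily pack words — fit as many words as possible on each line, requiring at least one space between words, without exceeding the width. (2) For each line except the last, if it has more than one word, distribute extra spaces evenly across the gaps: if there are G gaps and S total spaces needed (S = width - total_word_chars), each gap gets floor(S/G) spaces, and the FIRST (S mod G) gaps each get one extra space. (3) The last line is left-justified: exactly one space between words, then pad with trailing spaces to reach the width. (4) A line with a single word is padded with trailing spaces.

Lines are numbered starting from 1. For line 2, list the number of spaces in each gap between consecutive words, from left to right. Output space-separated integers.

Line 1: ['orchestra', 'computer', 'early'] (min_width=24, slack=1)
Line 2: ['at', 'warm', 'or', 'understand', 'low'] (min_width=25, slack=0)
Line 3: ['wolf', 'diamond'] (min_width=12, slack=13)

Answer: 1 1 1 1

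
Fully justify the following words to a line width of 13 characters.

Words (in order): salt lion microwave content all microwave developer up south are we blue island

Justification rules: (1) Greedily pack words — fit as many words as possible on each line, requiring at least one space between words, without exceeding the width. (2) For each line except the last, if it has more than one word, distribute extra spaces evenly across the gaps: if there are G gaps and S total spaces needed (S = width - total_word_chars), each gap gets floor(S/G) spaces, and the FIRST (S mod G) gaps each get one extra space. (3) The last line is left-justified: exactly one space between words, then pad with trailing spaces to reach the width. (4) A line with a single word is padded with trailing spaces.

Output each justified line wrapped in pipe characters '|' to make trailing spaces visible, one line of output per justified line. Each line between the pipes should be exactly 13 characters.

Line 1: ['salt', 'lion'] (min_width=9, slack=4)
Line 2: ['microwave'] (min_width=9, slack=4)
Line 3: ['content', 'all'] (min_width=11, slack=2)
Line 4: ['microwave'] (min_width=9, slack=4)
Line 5: ['developer', 'up'] (min_width=12, slack=1)
Line 6: ['south', 'are', 'we'] (min_width=12, slack=1)
Line 7: ['blue', 'island'] (min_width=11, slack=2)

Answer: |salt     lion|
|microwave    |
|content   all|
|microwave    |
|developer  up|
|south  are we|
|blue island  |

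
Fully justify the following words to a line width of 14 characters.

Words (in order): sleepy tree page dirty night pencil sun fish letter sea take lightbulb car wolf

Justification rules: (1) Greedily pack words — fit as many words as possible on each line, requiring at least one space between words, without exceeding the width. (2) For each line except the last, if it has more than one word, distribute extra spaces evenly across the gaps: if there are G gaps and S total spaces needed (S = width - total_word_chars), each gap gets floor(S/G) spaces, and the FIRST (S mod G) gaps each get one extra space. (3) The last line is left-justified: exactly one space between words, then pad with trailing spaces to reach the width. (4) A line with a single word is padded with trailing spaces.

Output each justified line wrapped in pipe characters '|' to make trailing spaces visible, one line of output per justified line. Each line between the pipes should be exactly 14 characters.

Line 1: ['sleepy', 'tree'] (min_width=11, slack=3)
Line 2: ['page', 'dirty'] (min_width=10, slack=4)
Line 3: ['night', 'pencil'] (min_width=12, slack=2)
Line 4: ['sun', 'fish'] (min_width=8, slack=6)
Line 5: ['letter', 'sea'] (min_width=10, slack=4)
Line 6: ['take', 'lightbulb'] (min_width=14, slack=0)
Line 7: ['car', 'wolf'] (min_width=8, slack=6)

Answer: |sleepy    tree|
|page     dirty|
|night   pencil|
|sun       fish|
|letter     sea|
|take lightbulb|
|car wolf      |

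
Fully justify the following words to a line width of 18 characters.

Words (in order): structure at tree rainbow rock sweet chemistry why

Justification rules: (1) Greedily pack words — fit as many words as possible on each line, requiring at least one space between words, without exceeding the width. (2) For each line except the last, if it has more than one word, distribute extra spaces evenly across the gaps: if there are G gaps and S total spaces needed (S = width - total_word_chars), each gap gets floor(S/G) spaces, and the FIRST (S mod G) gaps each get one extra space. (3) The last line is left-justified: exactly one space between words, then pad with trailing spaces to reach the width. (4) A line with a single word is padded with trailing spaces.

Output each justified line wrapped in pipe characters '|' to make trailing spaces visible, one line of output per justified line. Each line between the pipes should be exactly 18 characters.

Line 1: ['structure', 'at', 'tree'] (min_width=17, slack=1)
Line 2: ['rainbow', 'rock', 'sweet'] (min_width=18, slack=0)
Line 3: ['chemistry', 'why'] (min_width=13, slack=5)

Answer: |structure  at tree|
|rainbow rock sweet|
|chemistry why     |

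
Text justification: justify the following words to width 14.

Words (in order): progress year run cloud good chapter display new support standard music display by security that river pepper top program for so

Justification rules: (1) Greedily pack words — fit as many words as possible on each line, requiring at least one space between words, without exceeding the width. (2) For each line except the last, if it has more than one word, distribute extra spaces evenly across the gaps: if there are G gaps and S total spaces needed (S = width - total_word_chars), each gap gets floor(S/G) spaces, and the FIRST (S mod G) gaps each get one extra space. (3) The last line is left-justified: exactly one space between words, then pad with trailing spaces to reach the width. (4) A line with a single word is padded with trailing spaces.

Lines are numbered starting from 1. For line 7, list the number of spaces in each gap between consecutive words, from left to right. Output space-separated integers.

Line 1: ['progress', 'year'] (min_width=13, slack=1)
Line 2: ['run', 'cloud', 'good'] (min_width=14, slack=0)
Line 3: ['chapter'] (min_width=7, slack=7)
Line 4: ['display', 'new'] (min_width=11, slack=3)
Line 5: ['support'] (min_width=7, slack=7)
Line 6: ['standard', 'music'] (min_width=14, slack=0)
Line 7: ['display', 'by'] (min_width=10, slack=4)
Line 8: ['security', 'that'] (min_width=13, slack=1)
Line 9: ['river', 'pepper'] (min_width=12, slack=2)
Line 10: ['top', 'program'] (min_width=11, slack=3)
Line 11: ['for', 'so'] (min_width=6, slack=8)

Answer: 5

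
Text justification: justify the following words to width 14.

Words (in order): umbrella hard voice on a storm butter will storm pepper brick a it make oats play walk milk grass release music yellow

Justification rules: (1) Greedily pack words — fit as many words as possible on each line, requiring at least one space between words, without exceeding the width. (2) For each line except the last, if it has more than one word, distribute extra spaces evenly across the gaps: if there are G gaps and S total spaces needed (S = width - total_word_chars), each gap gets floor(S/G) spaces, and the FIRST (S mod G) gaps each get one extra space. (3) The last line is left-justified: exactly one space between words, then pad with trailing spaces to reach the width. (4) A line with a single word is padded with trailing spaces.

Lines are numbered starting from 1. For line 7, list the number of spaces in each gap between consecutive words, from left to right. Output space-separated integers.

Answer: 1 1

Derivation:
Line 1: ['umbrella', 'hard'] (min_width=13, slack=1)
Line 2: ['voice', 'on', 'a'] (min_width=10, slack=4)
Line 3: ['storm', 'butter'] (min_width=12, slack=2)
Line 4: ['will', 'storm'] (min_width=10, slack=4)
Line 5: ['pepper', 'brick', 'a'] (min_width=14, slack=0)
Line 6: ['it', 'make', 'oats'] (min_width=12, slack=2)
Line 7: ['play', 'walk', 'milk'] (min_width=14, slack=0)
Line 8: ['grass', 'release'] (min_width=13, slack=1)
Line 9: ['music', 'yellow'] (min_width=12, slack=2)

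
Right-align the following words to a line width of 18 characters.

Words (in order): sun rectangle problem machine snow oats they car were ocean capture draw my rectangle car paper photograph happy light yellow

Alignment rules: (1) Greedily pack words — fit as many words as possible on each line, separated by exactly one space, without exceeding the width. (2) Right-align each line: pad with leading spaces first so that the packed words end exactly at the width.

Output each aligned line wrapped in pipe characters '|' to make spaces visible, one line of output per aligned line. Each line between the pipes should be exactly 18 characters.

Answer: |     sun rectangle|
|   problem machine|
|snow oats they car|
|were ocean capture|
| draw my rectangle|
|         car paper|
|  photograph happy|
|      light yellow|

Derivation:
Line 1: ['sun', 'rectangle'] (min_width=13, slack=5)
Line 2: ['problem', 'machine'] (min_width=15, slack=3)
Line 3: ['snow', 'oats', 'they', 'car'] (min_width=18, slack=0)
Line 4: ['were', 'ocean', 'capture'] (min_width=18, slack=0)
Line 5: ['draw', 'my', 'rectangle'] (min_width=17, slack=1)
Line 6: ['car', 'paper'] (min_width=9, slack=9)
Line 7: ['photograph', 'happy'] (min_width=16, slack=2)
Line 8: ['light', 'yellow'] (min_width=12, slack=6)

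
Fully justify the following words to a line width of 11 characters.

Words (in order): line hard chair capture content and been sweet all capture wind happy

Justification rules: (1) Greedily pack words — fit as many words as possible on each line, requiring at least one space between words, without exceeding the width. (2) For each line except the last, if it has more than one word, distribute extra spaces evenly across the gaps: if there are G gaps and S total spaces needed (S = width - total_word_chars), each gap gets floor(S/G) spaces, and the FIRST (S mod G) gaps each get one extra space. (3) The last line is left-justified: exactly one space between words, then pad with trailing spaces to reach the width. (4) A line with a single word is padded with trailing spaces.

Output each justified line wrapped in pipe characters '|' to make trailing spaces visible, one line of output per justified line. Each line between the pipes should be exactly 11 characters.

Line 1: ['line', 'hard'] (min_width=9, slack=2)
Line 2: ['chair'] (min_width=5, slack=6)
Line 3: ['capture'] (min_width=7, slack=4)
Line 4: ['content', 'and'] (min_width=11, slack=0)
Line 5: ['been', 'sweet'] (min_width=10, slack=1)
Line 6: ['all', 'capture'] (min_width=11, slack=0)
Line 7: ['wind', 'happy'] (min_width=10, slack=1)

Answer: |line   hard|
|chair      |
|capture    |
|content and|
|been  sweet|
|all capture|
|wind happy |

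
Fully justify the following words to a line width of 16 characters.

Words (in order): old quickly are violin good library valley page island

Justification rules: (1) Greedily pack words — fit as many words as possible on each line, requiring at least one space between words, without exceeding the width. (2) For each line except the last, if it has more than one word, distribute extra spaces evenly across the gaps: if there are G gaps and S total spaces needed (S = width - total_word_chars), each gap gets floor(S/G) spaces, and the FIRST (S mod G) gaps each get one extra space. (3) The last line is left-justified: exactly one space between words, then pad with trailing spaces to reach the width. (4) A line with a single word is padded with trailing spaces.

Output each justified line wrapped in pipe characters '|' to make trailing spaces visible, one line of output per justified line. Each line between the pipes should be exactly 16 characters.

Answer: |old  quickly are|
|violin      good|
|library   valley|
|page island     |

Derivation:
Line 1: ['old', 'quickly', 'are'] (min_width=15, slack=1)
Line 2: ['violin', 'good'] (min_width=11, slack=5)
Line 3: ['library', 'valley'] (min_width=14, slack=2)
Line 4: ['page', 'island'] (min_width=11, slack=5)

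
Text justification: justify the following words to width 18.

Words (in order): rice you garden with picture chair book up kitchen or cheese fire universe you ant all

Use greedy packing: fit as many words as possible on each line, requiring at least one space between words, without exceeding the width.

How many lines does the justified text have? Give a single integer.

Line 1: ['rice', 'you', 'garden'] (min_width=15, slack=3)
Line 2: ['with', 'picture', 'chair'] (min_width=18, slack=0)
Line 3: ['book', 'up', 'kitchen', 'or'] (min_width=18, slack=0)
Line 4: ['cheese', 'fire'] (min_width=11, slack=7)
Line 5: ['universe', 'you', 'ant'] (min_width=16, slack=2)
Line 6: ['all'] (min_width=3, slack=15)
Total lines: 6

Answer: 6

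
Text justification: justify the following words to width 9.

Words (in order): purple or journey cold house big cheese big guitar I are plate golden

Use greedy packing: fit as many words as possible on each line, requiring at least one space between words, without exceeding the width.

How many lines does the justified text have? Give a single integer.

Answer: 9

Derivation:
Line 1: ['purple', 'or'] (min_width=9, slack=0)
Line 2: ['journey'] (min_width=7, slack=2)
Line 3: ['cold'] (min_width=4, slack=5)
Line 4: ['house', 'big'] (min_width=9, slack=0)
Line 5: ['cheese'] (min_width=6, slack=3)
Line 6: ['big'] (min_width=3, slack=6)
Line 7: ['guitar', 'I'] (min_width=8, slack=1)
Line 8: ['are', 'plate'] (min_width=9, slack=0)
Line 9: ['golden'] (min_width=6, slack=3)
Total lines: 9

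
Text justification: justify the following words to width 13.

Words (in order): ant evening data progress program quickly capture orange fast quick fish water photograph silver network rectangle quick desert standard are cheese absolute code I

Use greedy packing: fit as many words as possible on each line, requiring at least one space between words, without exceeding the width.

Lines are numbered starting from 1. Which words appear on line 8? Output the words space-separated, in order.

Line 1: ['ant', 'evening'] (min_width=11, slack=2)
Line 2: ['data', 'progress'] (min_width=13, slack=0)
Line 3: ['program'] (min_width=7, slack=6)
Line 4: ['quickly'] (min_width=7, slack=6)
Line 5: ['capture'] (min_width=7, slack=6)
Line 6: ['orange', 'fast'] (min_width=11, slack=2)
Line 7: ['quick', 'fish'] (min_width=10, slack=3)
Line 8: ['water'] (min_width=5, slack=8)
Line 9: ['photograph'] (min_width=10, slack=3)
Line 10: ['silver'] (min_width=6, slack=7)
Line 11: ['network'] (min_width=7, slack=6)
Line 12: ['rectangle'] (min_width=9, slack=4)
Line 13: ['quick', 'desert'] (min_width=12, slack=1)
Line 14: ['standard', 'are'] (min_width=12, slack=1)
Line 15: ['cheese'] (min_width=6, slack=7)
Line 16: ['absolute', 'code'] (min_width=13, slack=0)
Line 17: ['I'] (min_width=1, slack=12)

Answer: water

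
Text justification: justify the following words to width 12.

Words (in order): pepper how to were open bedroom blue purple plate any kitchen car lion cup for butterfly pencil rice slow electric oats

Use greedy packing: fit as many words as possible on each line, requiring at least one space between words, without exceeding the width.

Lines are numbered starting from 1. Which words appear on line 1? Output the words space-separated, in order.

Answer: pepper how

Derivation:
Line 1: ['pepper', 'how'] (min_width=10, slack=2)
Line 2: ['to', 'were', 'open'] (min_width=12, slack=0)
Line 3: ['bedroom', 'blue'] (min_width=12, slack=0)
Line 4: ['purple', 'plate'] (min_width=12, slack=0)
Line 5: ['any', 'kitchen'] (min_width=11, slack=1)
Line 6: ['car', 'lion', 'cup'] (min_width=12, slack=0)
Line 7: ['for'] (min_width=3, slack=9)
Line 8: ['butterfly'] (min_width=9, slack=3)
Line 9: ['pencil', 'rice'] (min_width=11, slack=1)
Line 10: ['slow'] (min_width=4, slack=8)
Line 11: ['electric'] (min_width=8, slack=4)
Line 12: ['oats'] (min_width=4, slack=8)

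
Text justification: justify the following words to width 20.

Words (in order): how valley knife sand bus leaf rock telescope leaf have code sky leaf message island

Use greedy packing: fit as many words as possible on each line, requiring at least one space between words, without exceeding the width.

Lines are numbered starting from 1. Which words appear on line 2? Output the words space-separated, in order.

Line 1: ['how', 'valley', 'knife'] (min_width=16, slack=4)
Line 2: ['sand', 'bus', 'leaf', 'rock'] (min_width=18, slack=2)
Line 3: ['telescope', 'leaf', 'have'] (min_width=19, slack=1)
Line 4: ['code', 'sky', 'leaf'] (min_width=13, slack=7)
Line 5: ['message', 'island'] (min_width=14, slack=6)

Answer: sand bus leaf rock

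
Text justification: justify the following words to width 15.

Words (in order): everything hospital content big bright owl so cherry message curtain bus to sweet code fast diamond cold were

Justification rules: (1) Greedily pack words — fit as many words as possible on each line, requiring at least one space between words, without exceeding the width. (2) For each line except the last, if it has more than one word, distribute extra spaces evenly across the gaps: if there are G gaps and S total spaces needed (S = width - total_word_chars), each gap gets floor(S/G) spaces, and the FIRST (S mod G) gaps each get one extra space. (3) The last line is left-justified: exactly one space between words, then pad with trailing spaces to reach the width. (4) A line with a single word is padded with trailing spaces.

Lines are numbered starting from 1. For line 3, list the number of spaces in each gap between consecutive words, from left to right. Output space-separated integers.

Answer: 5

Derivation:
Line 1: ['everything'] (min_width=10, slack=5)
Line 2: ['hospital'] (min_width=8, slack=7)
Line 3: ['content', 'big'] (min_width=11, slack=4)
Line 4: ['bright', 'owl', 'so'] (min_width=13, slack=2)
Line 5: ['cherry', 'message'] (min_width=14, slack=1)
Line 6: ['curtain', 'bus', 'to'] (min_width=14, slack=1)
Line 7: ['sweet', 'code', 'fast'] (min_width=15, slack=0)
Line 8: ['diamond', 'cold'] (min_width=12, slack=3)
Line 9: ['were'] (min_width=4, slack=11)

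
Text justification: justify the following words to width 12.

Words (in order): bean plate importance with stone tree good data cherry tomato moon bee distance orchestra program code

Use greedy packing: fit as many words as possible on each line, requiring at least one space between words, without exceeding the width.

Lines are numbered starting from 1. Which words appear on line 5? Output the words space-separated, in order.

Answer: data cherry

Derivation:
Line 1: ['bean', 'plate'] (min_width=10, slack=2)
Line 2: ['importance'] (min_width=10, slack=2)
Line 3: ['with', 'stone'] (min_width=10, slack=2)
Line 4: ['tree', 'good'] (min_width=9, slack=3)
Line 5: ['data', 'cherry'] (min_width=11, slack=1)
Line 6: ['tomato', 'moon'] (min_width=11, slack=1)
Line 7: ['bee', 'distance'] (min_width=12, slack=0)
Line 8: ['orchestra'] (min_width=9, slack=3)
Line 9: ['program', 'code'] (min_width=12, slack=0)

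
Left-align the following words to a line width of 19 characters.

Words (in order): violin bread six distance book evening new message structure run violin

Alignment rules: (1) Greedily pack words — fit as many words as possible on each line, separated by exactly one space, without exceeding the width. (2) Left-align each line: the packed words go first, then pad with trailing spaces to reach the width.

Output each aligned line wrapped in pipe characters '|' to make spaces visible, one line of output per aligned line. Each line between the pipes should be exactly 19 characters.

Line 1: ['violin', 'bread', 'six'] (min_width=16, slack=3)
Line 2: ['distance', 'book'] (min_width=13, slack=6)
Line 3: ['evening', 'new', 'message'] (min_width=19, slack=0)
Line 4: ['structure', 'run'] (min_width=13, slack=6)
Line 5: ['violin'] (min_width=6, slack=13)

Answer: |violin bread six   |
|distance book      |
|evening new message|
|structure run      |
|violin             |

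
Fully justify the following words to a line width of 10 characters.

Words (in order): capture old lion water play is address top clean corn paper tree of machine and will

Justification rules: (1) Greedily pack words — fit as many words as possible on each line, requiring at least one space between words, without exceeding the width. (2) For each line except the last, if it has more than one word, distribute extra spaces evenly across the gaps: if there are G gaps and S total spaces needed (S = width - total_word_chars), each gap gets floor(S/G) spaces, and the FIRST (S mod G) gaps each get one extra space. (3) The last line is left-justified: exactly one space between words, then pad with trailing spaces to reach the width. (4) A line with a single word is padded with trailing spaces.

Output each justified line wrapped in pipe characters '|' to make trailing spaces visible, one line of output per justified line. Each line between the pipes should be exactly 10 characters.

Answer: |capture   |
|old   lion|
|water play|
|is address|
|top  clean|
|corn paper|
|tree    of|
|machine   |
|and will  |

Derivation:
Line 1: ['capture'] (min_width=7, slack=3)
Line 2: ['old', 'lion'] (min_width=8, slack=2)
Line 3: ['water', 'play'] (min_width=10, slack=0)
Line 4: ['is', 'address'] (min_width=10, slack=0)
Line 5: ['top', 'clean'] (min_width=9, slack=1)
Line 6: ['corn', 'paper'] (min_width=10, slack=0)
Line 7: ['tree', 'of'] (min_width=7, slack=3)
Line 8: ['machine'] (min_width=7, slack=3)
Line 9: ['and', 'will'] (min_width=8, slack=2)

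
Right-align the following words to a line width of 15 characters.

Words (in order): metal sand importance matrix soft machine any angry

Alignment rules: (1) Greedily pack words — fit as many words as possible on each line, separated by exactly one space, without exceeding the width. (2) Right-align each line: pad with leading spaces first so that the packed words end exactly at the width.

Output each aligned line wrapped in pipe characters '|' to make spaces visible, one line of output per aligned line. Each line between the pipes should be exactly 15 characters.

Line 1: ['metal', 'sand'] (min_width=10, slack=5)
Line 2: ['importance'] (min_width=10, slack=5)
Line 3: ['matrix', 'soft'] (min_width=11, slack=4)
Line 4: ['machine', 'any'] (min_width=11, slack=4)
Line 5: ['angry'] (min_width=5, slack=10)

Answer: |     metal sand|
|     importance|
|    matrix soft|
|    machine any|
|          angry|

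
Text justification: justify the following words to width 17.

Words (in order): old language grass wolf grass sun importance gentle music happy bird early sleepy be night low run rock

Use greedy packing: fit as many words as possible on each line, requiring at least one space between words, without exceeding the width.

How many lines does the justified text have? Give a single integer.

Answer: 7

Derivation:
Line 1: ['old', 'language'] (min_width=12, slack=5)
Line 2: ['grass', 'wolf', 'grass'] (min_width=16, slack=1)
Line 3: ['sun', 'importance'] (min_width=14, slack=3)
Line 4: ['gentle', 'music'] (min_width=12, slack=5)
Line 5: ['happy', 'bird', 'early'] (min_width=16, slack=1)
Line 6: ['sleepy', 'be', 'night'] (min_width=15, slack=2)
Line 7: ['low', 'run', 'rock'] (min_width=12, slack=5)
Total lines: 7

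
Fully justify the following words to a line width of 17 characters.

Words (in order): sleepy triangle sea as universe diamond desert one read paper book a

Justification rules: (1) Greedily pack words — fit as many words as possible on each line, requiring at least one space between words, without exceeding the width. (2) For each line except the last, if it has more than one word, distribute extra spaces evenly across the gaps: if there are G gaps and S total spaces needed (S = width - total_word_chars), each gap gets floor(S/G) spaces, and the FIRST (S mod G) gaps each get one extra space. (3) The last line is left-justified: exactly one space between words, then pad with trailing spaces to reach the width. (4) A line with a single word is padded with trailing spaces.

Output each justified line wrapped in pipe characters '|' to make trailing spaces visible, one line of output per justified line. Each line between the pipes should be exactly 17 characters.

Answer: |sleepy   triangle|
|sea  as  universe|
|diamond    desert|
|one   read  paper|
|book a           |

Derivation:
Line 1: ['sleepy', 'triangle'] (min_width=15, slack=2)
Line 2: ['sea', 'as', 'universe'] (min_width=15, slack=2)
Line 3: ['diamond', 'desert'] (min_width=14, slack=3)
Line 4: ['one', 'read', 'paper'] (min_width=14, slack=3)
Line 5: ['book', 'a'] (min_width=6, slack=11)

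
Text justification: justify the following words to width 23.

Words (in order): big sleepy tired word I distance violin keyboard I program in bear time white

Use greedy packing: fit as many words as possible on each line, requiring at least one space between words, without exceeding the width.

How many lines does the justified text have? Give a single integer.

Answer: 4

Derivation:
Line 1: ['big', 'sleepy', 'tired', 'word', 'I'] (min_width=23, slack=0)
Line 2: ['distance', 'violin'] (min_width=15, slack=8)
Line 3: ['keyboard', 'I', 'program', 'in'] (min_width=21, slack=2)
Line 4: ['bear', 'time', 'white'] (min_width=15, slack=8)
Total lines: 4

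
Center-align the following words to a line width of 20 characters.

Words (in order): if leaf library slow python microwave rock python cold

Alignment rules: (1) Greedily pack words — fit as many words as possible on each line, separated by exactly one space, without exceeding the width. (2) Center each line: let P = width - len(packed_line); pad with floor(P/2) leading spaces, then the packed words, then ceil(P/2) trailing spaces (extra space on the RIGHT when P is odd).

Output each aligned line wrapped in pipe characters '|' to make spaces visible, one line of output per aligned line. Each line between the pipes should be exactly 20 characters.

Line 1: ['if', 'leaf', 'library', 'slow'] (min_width=20, slack=0)
Line 2: ['python', 'microwave'] (min_width=16, slack=4)
Line 3: ['rock', 'python', 'cold'] (min_width=16, slack=4)

Answer: |if leaf library slow|
|  python microwave  |
|  rock python cold  |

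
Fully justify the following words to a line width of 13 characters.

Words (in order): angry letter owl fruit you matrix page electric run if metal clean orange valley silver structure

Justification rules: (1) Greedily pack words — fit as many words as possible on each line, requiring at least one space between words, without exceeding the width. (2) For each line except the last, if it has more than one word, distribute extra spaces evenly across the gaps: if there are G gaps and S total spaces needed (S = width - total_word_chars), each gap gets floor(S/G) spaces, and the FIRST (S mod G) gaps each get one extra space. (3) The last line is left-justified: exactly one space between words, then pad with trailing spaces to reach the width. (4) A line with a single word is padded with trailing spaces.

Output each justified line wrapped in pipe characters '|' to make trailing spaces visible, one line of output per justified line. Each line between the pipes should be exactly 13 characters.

Line 1: ['angry', 'letter'] (min_width=12, slack=1)
Line 2: ['owl', 'fruit', 'you'] (min_width=13, slack=0)
Line 3: ['matrix', 'page'] (min_width=11, slack=2)
Line 4: ['electric', 'run'] (min_width=12, slack=1)
Line 5: ['if', 'metal'] (min_width=8, slack=5)
Line 6: ['clean', 'orange'] (min_width=12, slack=1)
Line 7: ['valley', 'silver'] (min_width=13, slack=0)
Line 8: ['structure'] (min_width=9, slack=4)

Answer: |angry  letter|
|owl fruit you|
|matrix   page|
|electric  run|
|if      metal|
|clean  orange|
|valley silver|
|structure    |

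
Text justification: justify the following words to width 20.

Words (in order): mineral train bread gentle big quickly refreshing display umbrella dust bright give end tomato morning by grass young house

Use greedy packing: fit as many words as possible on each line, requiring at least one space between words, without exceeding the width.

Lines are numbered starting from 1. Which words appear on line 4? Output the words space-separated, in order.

Line 1: ['mineral', 'train', 'bread'] (min_width=19, slack=1)
Line 2: ['gentle', 'big', 'quickly'] (min_width=18, slack=2)
Line 3: ['refreshing', 'display'] (min_width=18, slack=2)
Line 4: ['umbrella', 'dust', 'bright'] (min_width=20, slack=0)
Line 5: ['give', 'end', 'tomato'] (min_width=15, slack=5)
Line 6: ['morning', 'by', 'grass'] (min_width=16, slack=4)
Line 7: ['young', 'house'] (min_width=11, slack=9)

Answer: umbrella dust bright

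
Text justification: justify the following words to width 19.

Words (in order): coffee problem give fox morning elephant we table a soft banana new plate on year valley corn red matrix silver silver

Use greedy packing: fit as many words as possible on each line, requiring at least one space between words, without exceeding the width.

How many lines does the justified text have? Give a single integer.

Line 1: ['coffee', 'problem', 'give'] (min_width=19, slack=0)
Line 2: ['fox', 'morning'] (min_width=11, slack=8)
Line 3: ['elephant', 'we', 'table', 'a'] (min_width=19, slack=0)
Line 4: ['soft', 'banana', 'new'] (min_width=15, slack=4)
Line 5: ['plate', 'on', 'year'] (min_width=13, slack=6)
Line 6: ['valley', 'corn', 'red'] (min_width=15, slack=4)
Line 7: ['matrix', 'silver'] (min_width=13, slack=6)
Line 8: ['silver'] (min_width=6, slack=13)
Total lines: 8

Answer: 8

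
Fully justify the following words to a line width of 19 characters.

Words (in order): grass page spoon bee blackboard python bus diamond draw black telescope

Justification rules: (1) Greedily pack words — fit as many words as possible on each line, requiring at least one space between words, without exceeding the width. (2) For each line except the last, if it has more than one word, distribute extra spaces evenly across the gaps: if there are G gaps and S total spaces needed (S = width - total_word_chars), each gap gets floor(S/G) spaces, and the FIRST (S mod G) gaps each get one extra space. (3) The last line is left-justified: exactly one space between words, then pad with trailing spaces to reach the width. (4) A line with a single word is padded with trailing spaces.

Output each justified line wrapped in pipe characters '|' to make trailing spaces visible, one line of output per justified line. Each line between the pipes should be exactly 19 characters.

Answer: |grass   page  spoon|
|bee      blackboard|
|python  bus diamond|
|draw          black|
|telescope          |

Derivation:
Line 1: ['grass', 'page', 'spoon'] (min_width=16, slack=3)
Line 2: ['bee', 'blackboard'] (min_width=14, slack=5)
Line 3: ['python', 'bus', 'diamond'] (min_width=18, slack=1)
Line 4: ['draw', 'black'] (min_width=10, slack=9)
Line 5: ['telescope'] (min_width=9, slack=10)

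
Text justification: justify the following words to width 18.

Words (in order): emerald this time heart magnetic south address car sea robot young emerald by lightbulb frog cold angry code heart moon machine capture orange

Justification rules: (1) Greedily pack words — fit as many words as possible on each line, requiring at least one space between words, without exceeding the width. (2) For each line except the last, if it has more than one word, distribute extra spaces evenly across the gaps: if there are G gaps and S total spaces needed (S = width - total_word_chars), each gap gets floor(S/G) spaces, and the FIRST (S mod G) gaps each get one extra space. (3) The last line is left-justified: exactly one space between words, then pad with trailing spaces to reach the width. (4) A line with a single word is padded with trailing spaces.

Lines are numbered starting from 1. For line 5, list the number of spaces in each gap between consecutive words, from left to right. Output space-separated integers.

Answer: 9

Derivation:
Line 1: ['emerald', 'this', 'time'] (min_width=17, slack=1)
Line 2: ['heart', 'magnetic'] (min_width=14, slack=4)
Line 3: ['south', 'address', 'car'] (min_width=17, slack=1)
Line 4: ['sea', 'robot', 'young'] (min_width=15, slack=3)
Line 5: ['emerald', 'by'] (min_width=10, slack=8)
Line 6: ['lightbulb', 'frog'] (min_width=14, slack=4)
Line 7: ['cold', 'angry', 'code'] (min_width=15, slack=3)
Line 8: ['heart', 'moon', 'machine'] (min_width=18, slack=0)
Line 9: ['capture', 'orange'] (min_width=14, slack=4)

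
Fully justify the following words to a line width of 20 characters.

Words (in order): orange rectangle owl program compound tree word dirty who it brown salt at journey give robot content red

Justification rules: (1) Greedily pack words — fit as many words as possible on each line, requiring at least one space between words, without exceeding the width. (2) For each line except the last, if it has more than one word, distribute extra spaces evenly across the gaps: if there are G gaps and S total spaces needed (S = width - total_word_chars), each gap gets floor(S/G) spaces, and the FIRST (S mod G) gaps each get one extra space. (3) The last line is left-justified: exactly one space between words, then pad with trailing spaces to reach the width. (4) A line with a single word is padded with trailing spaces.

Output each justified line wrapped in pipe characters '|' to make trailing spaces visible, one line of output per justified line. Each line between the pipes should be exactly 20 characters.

Answer: |orange rectangle owl|
|program     compound|
|tree  word dirty who|
|it   brown  salt  at|
|journey  give  robot|
|content red         |

Derivation:
Line 1: ['orange', 'rectangle', 'owl'] (min_width=20, slack=0)
Line 2: ['program', 'compound'] (min_width=16, slack=4)
Line 3: ['tree', 'word', 'dirty', 'who'] (min_width=19, slack=1)
Line 4: ['it', 'brown', 'salt', 'at'] (min_width=16, slack=4)
Line 5: ['journey', 'give', 'robot'] (min_width=18, slack=2)
Line 6: ['content', 'red'] (min_width=11, slack=9)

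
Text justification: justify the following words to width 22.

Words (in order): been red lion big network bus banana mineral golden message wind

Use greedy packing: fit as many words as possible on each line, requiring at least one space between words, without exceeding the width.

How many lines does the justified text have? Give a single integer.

Line 1: ['been', 'red', 'lion', 'big'] (min_width=17, slack=5)
Line 2: ['network', 'bus', 'banana'] (min_width=18, slack=4)
Line 3: ['mineral', 'golden', 'message'] (min_width=22, slack=0)
Line 4: ['wind'] (min_width=4, slack=18)
Total lines: 4

Answer: 4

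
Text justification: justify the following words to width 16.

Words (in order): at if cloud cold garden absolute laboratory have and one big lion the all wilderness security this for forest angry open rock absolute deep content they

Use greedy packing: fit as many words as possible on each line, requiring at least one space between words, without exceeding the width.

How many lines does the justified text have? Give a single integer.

Line 1: ['at', 'if', 'cloud', 'cold'] (min_width=16, slack=0)
Line 2: ['garden', 'absolute'] (min_width=15, slack=1)
Line 3: ['laboratory', 'have'] (min_width=15, slack=1)
Line 4: ['and', 'one', 'big', 'lion'] (min_width=16, slack=0)
Line 5: ['the', 'all'] (min_width=7, slack=9)
Line 6: ['wilderness'] (min_width=10, slack=6)
Line 7: ['security', 'this'] (min_width=13, slack=3)
Line 8: ['for', 'forest', 'angry'] (min_width=16, slack=0)
Line 9: ['open', 'rock'] (min_width=9, slack=7)
Line 10: ['absolute', 'deep'] (min_width=13, slack=3)
Line 11: ['content', 'they'] (min_width=12, slack=4)
Total lines: 11

Answer: 11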